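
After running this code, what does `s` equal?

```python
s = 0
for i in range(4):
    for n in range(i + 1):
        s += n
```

Let's trace through this code step by step.

Initialize: s = 0
Entering loop: for i in range(4):

After execution: s = 10
10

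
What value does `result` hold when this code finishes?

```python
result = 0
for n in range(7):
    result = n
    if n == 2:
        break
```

Let's trace through this code step by step.

Initialize: result = 0
Entering loop: for n in range(7):

After execution: result = 2
2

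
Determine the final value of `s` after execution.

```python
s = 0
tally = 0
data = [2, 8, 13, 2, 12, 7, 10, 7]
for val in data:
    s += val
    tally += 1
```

Let's trace through this code step by step.

Initialize: s = 0
Initialize: tally = 0
Initialize: data = [2, 8, 13, 2, 12, 7, 10, 7]
Entering loop: for val in data:

After execution: s = 61
61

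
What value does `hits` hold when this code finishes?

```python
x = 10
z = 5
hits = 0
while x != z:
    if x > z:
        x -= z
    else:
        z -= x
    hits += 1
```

Let's trace through this code step by step.

Initialize: x = 10
Initialize: z = 5
Initialize: hits = 0
Entering loop: while x != z:

After execution: hits = 1
1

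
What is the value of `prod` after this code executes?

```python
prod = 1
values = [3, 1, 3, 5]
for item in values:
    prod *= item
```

Let's trace through this code step by step.

Initialize: prod = 1
Initialize: values = [3, 1, 3, 5]
Entering loop: for item in values:

After execution: prod = 45
45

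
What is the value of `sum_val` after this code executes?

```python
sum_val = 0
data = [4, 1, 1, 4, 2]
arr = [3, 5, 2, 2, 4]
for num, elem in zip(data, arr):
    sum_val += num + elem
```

Let's trace through this code step by step.

Initialize: sum_val = 0
Initialize: data = [4, 1, 1, 4, 2]
Initialize: arr = [3, 5, 2, 2, 4]
Entering loop: for num, elem in zip(data, arr):

After execution: sum_val = 28
28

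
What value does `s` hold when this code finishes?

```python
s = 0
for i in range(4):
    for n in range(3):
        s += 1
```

Let's trace through this code step by step.

Initialize: s = 0
Entering loop: for i in range(4):

After execution: s = 12
12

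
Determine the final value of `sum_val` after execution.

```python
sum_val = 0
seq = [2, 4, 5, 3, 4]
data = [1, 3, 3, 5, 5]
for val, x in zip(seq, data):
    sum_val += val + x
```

Let's trace through this code step by step.

Initialize: sum_val = 0
Initialize: seq = [2, 4, 5, 3, 4]
Initialize: data = [1, 3, 3, 5, 5]
Entering loop: for val, x in zip(seq, data):

After execution: sum_val = 35
35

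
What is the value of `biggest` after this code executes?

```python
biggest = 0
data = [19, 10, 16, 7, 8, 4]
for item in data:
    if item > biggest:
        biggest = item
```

Let's trace through this code step by step.

Initialize: biggest = 0
Initialize: data = [19, 10, 16, 7, 8, 4]
Entering loop: for item in data:

After execution: biggest = 19
19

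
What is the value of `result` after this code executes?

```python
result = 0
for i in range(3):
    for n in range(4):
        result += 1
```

Let's trace through this code step by step.

Initialize: result = 0
Entering loop: for i in range(3):

After execution: result = 12
12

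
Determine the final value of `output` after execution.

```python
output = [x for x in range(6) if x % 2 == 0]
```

Let's trace through this code step by step.

Initialize: output = [x for x in range(6) if x % 2 == 0]

After execution: output = [0, 2, 4]
[0, 2, 4]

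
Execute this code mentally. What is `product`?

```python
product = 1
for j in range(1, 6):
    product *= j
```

Let's trace through this code step by step.

Initialize: product = 1
Entering loop: for j in range(1, 6):

After execution: product = 120
120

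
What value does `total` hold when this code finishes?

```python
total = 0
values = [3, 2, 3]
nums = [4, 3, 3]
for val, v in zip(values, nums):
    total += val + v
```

Let's trace through this code step by step.

Initialize: total = 0
Initialize: values = [3, 2, 3]
Initialize: nums = [4, 3, 3]
Entering loop: for val, v in zip(values, nums):

After execution: total = 18
18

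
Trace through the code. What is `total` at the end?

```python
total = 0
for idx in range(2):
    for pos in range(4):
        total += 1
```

Let's trace through this code step by step.

Initialize: total = 0
Entering loop: for idx in range(2):

After execution: total = 8
8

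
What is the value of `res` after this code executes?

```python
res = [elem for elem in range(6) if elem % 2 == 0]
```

Let's trace through this code step by step.

Initialize: res = [elem for elem in range(6) if elem % 2 == 0]

After execution: res = [0, 2, 4]
[0, 2, 4]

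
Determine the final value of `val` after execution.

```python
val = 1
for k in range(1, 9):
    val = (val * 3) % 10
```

Let's trace through this code step by step.

Initialize: val = 1
Entering loop: for k in range(1, 9):

After execution: val = 1
1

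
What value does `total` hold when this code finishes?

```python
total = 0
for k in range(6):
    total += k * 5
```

Let's trace through this code step by step.

Initialize: total = 0
Entering loop: for k in range(6):

After execution: total = 75
75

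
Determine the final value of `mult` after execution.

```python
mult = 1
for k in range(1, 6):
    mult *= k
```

Let's trace through this code step by step.

Initialize: mult = 1
Entering loop: for k in range(1, 6):

After execution: mult = 120
120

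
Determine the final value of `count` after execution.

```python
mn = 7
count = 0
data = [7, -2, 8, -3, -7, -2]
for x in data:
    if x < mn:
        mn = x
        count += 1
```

Let's trace through this code step by step.

Initialize: mn = 7
Initialize: count = 0
Initialize: data = [7, -2, 8, -3, -7, -2]
Entering loop: for x in data:

After execution: count = 3
3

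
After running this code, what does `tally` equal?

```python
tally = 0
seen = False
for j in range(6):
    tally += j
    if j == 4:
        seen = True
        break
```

Let's trace through this code step by step.

Initialize: tally = 0
Initialize: seen = False
Entering loop: for j in range(6):

After execution: tally = 10
10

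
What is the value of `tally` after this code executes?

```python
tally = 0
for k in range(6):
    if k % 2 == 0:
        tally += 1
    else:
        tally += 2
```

Let's trace through this code step by step.

Initialize: tally = 0
Entering loop: for k in range(6):

After execution: tally = 9
9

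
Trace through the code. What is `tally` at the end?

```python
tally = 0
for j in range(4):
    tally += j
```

Let's trace through this code step by step.

Initialize: tally = 0
Entering loop: for j in range(4):

After execution: tally = 6
6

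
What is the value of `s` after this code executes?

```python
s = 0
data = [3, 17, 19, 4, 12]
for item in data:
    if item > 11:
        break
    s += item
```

Let's trace through this code step by step.

Initialize: s = 0
Initialize: data = [3, 17, 19, 4, 12]
Entering loop: for item in data:

After execution: s = 3
3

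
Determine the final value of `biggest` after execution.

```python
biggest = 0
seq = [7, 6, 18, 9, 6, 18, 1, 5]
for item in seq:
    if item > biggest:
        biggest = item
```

Let's trace through this code step by step.

Initialize: biggest = 0
Initialize: seq = [7, 6, 18, 9, 6, 18, 1, 5]
Entering loop: for item in seq:

After execution: biggest = 18
18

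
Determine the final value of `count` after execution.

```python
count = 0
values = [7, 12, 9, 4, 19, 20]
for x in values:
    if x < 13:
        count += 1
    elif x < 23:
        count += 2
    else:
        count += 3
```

Let's trace through this code step by step.

Initialize: count = 0
Initialize: values = [7, 12, 9, 4, 19, 20]
Entering loop: for x in values:

After execution: count = 8
8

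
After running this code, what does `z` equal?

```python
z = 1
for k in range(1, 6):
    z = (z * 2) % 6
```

Let's trace through this code step by step.

Initialize: z = 1
Entering loop: for k in range(1, 6):

After execution: z = 2
2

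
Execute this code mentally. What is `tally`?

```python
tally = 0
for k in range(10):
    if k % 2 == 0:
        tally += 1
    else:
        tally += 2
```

Let's trace through this code step by step.

Initialize: tally = 0
Entering loop: for k in range(10):

After execution: tally = 15
15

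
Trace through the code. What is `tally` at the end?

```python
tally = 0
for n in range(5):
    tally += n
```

Let's trace through this code step by step.

Initialize: tally = 0
Entering loop: for n in range(5):

After execution: tally = 10
10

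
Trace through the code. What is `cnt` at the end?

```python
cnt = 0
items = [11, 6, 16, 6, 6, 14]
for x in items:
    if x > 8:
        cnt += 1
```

Let's trace through this code step by step.

Initialize: cnt = 0
Initialize: items = [11, 6, 16, 6, 6, 14]
Entering loop: for x in items:

After execution: cnt = 3
3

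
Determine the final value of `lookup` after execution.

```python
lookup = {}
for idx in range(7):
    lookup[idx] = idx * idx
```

Let's trace through this code step by step.

Initialize: lookup = {}
Entering loop: for idx in range(7):

After execution: lookup = {0: 0, 1: 1, 2: 4, 3: 9, 4: 16, 5: 25, 6: 36}
{0: 0, 1: 1, 2: 4, 3: 9, 4: 16, 5: 25, 6: 36}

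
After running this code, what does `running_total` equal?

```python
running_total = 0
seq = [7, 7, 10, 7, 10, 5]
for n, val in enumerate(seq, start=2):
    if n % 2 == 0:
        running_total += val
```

Let's trace through this code step by step.

Initialize: running_total = 0
Initialize: seq = [7, 7, 10, 7, 10, 5]
Entering loop: for n, val in enumerate(seq, start=2):

After execution: running_total = 27
27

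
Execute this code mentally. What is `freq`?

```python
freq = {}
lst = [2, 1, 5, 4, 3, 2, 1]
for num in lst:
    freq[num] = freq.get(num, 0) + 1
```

Let's trace through this code step by step.

Initialize: freq = {}
Initialize: lst = [2, 1, 5, 4, 3, 2, 1]
Entering loop: for num in lst:

After execution: freq = {2: 2, 1: 2, 5: 1, 4: 1, 3: 1}
{2: 2, 1: 2, 5: 1, 4: 1, 3: 1}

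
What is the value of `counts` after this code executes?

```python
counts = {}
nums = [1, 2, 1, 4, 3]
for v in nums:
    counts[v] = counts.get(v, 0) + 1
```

Let's trace through this code step by step.

Initialize: counts = {}
Initialize: nums = [1, 2, 1, 4, 3]
Entering loop: for v in nums:

After execution: counts = {1: 2, 2: 1, 4: 1, 3: 1}
{1: 2, 2: 1, 4: 1, 3: 1}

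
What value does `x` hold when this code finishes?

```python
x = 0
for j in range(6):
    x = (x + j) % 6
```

Let's trace through this code step by step.

Initialize: x = 0
Entering loop: for j in range(6):

After execution: x = 3
3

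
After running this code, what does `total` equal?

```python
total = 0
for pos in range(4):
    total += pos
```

Let's trace through this code step by step.

Initialize: total = 0
Entering loop: for pos in range(4):

After execution: total = 6
6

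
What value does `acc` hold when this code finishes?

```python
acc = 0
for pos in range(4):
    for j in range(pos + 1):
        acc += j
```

Let's trace through this code step by step.

Initialize: acc = 0
Entering loop: for pos in range(4):

After execution: acc = 10
10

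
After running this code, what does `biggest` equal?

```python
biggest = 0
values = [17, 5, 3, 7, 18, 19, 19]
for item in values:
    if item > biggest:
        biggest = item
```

Let's trace through this code step by step.

Initialize: biggest = 0
Initialize: values = [17, 5, 3, 7, 18, 19, 19]
Entering loop: for item in values:

After execution: biggest = 19
19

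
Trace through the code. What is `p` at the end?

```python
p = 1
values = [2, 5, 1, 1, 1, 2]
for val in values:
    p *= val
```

Let's trace through this code step by step.

Initialize: p = 1
Initialize: values = [2, 5, 1, 1, 1, 2]
Entering loop: for val in values:

After execution: p = 20
20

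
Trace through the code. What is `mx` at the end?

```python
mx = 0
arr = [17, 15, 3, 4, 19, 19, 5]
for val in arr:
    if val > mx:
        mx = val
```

Let's trace through this code step by step.

Initialize: mx = 0
Initialize: arr = [17, 15, 3, 4, 19, 19, 5]
Entering loop: for val in arr:

After execution: mx = 19
19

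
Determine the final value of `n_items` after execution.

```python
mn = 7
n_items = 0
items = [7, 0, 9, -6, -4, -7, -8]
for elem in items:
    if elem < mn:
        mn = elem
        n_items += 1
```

Let's trace through this code step by step.

Initialize: mn = 7
Initialize: n_items = 0
Initialize: items = [7, 0, 9, -6, -4, -7, -8]
Entering loop: for elem in items:

After execution: n_items = 4
4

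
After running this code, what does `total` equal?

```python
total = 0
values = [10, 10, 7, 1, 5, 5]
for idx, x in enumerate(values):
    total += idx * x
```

Let's trace through this code step by step.

Initialize: total = 0
Initialize: values = [10, 10, 7, 1, 5, 5]
Entering loop: for idx, x in enumerate(values):

After execution: total = 72
72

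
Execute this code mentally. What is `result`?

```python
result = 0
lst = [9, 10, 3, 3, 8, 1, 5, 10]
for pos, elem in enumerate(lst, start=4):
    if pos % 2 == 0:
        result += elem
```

Let's trace through this code step by step.

Initialize: result = 0
Initialize: lst = [9, 10, 3, 3, 8, 1, 5, 10]
Entering loop: for pos, elem in enumerate(lst, start=4):

After execution: result = 25
25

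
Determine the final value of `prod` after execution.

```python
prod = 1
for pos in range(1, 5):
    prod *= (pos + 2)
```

Let's trace through this code step by step.

Initialize: prod = 1
Entering loop: for pos in range(1, 5):

After execution: prod = 360
360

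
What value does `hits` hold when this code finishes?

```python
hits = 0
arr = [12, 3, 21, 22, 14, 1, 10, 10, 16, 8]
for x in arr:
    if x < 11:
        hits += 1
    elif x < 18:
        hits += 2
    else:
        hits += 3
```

Let's trace through this code step by step.

Initialize: hits = 0
Initialize: arr = [12, 3, 21, 22, 14, 1, 10, 10, 16, 8]
Entering loop: for x in arr:

After execution: hits = 17
17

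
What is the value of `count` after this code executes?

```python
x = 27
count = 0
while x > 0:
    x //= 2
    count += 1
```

Let's trace through this code step by step.

Initialize: x = 27
Initialize: count = 0
Entering loop: while x > 0:

After execution: count = 5
5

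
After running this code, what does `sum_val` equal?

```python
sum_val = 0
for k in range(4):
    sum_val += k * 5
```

Let's trace through this code step by step.

Initialize: sum_val = 0
Entering loop: for k in range(4):

After execution: sum_val = 30
30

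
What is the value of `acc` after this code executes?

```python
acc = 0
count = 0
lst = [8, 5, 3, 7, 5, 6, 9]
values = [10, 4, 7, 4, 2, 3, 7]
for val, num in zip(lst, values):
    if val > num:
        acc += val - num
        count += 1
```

Let's trace through this code step by step.

Initialize: acc = 0
Initialize: count = 0
Initialize: lst = [8, 5, 3, 7, 5, 6, 9]
Initialize: values = [10, 4, 7, 4, 2, 3, 7]
Entering loop: for val, num in zip(lst, values):

After execution: acc = 12
12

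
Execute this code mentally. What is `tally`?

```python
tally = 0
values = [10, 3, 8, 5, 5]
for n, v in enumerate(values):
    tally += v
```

Let's trace through this code step by step.

Initialize: tally = 0
Initialize: values = [10, 3, 8, 5, 5]
Entering loop: for n, v in enumerate(values):

After execution: tally = 31
31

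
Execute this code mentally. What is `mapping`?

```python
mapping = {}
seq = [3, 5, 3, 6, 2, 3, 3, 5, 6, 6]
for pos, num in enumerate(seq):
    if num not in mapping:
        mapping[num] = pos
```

Let's trace through this code step by step.

Initialize: mapping = {}
Initialize: seq = [3, 5, 3, 6, 2, 3, 3, 5, 6, 6]
Entering loop: for pos, num in enumerate(seq):

After execution: mapping = {3: 0, 5: 1, 6: 3, 2: 4}
{3: 0, 5: 1, 6: 3, 2: 4}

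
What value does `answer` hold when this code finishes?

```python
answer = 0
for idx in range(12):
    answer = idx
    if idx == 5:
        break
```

Let's trace through this code step by step.

Initialize: answer = 0
Entering loop: for idx in range(12):

After execution: answer = 5
5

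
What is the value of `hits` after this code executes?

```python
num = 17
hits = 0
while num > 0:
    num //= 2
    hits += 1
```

Let's trace through this code step by step.

Initialize: num = 17
Initialize: hits = 0
Entering loop: while num > 0:

After execution: hits = 5
5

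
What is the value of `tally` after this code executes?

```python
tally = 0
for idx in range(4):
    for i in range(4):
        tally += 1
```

Let's trace through this code step by step.

Initialize: tally = 0
Entering loop: for idx in range(4):

After execution: tally = 16
16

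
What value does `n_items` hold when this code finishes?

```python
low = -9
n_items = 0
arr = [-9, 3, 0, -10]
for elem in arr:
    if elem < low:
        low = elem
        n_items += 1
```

Let's trace through this code step by step.

Initialize: low = -9
Initialize: n_items = 0
Initialize: arr = [-9, 3, 0, -10]
Entering loop: for elem in arr:

After execution: n_items = 1
1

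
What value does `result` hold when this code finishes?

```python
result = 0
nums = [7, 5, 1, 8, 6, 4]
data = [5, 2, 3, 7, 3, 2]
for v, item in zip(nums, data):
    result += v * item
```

Let's trace through this code step by step.

Initialize: result = 0
Initialize: nums = [7, 5, 1, 8, 6, 4]
Initialize: data = [5, 2, 3, 7, 3, 2]
Entering loop: for v, item in zip(nums, data):

After execution: result = 130
130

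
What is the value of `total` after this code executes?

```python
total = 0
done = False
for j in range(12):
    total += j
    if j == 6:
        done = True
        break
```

Let's trace through this code step by step.

Initialize: total = 0
Initialize: done = False
Entering loop: for j in range(12):

After execution: total = 21
21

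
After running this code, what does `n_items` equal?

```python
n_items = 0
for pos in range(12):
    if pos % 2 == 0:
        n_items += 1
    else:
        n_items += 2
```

Let's trace through this code step by step.

Initialize: n_items = 0
Entering loop: for pos in range(12):

After execution: n_items = 18
18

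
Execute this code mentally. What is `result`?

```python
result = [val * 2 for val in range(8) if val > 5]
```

Let's trace through this code step by step.

Initialize: result = [val * 2 for val in range(8) if val > 5]

After execution: result = [12, 14]
[12, 14]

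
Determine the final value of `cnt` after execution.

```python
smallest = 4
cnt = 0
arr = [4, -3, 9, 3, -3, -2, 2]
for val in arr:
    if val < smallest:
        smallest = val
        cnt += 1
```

Let's trace through this code step by step.

Initialize: smallest = 4
Initialize: cnt = 0
Initialize: arr = [4, -3, 9, 3, -3, -2, 2]
Entering loop: for val in arr:

After execution: cnt = 1
1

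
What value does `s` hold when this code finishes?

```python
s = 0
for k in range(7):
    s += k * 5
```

Let's trace through this code step by step.

Initialize: s = 0
Entering loop: for k in range(7):

After execution: s = 105
105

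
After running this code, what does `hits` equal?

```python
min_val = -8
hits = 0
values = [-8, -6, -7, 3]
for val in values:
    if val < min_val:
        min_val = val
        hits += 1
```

Let's trace through this code step by step.

Initialize: min_val = -8
Initialize: hits = 0
Initialize: values = [-8, -6, -7, 3]
Entering loop: for val in values:

After execution: hits = 0
0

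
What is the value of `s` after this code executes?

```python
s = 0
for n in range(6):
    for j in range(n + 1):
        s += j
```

Let's trace through this code step by step.

Initialize: s = 0
Entering loop: for n in range(6):

After execution: s = 35
35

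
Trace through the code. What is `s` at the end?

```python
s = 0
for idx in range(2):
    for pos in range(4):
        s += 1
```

Let's trace through this code step by step.

Initialize: s = 0
Entering loop: for idx in range(2):

After execution: s = 8
8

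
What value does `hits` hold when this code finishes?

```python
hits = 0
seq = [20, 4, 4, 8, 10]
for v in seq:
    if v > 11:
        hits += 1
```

Let's trace through this code step by step.

Initialize: hits = 0
Initialize: seq = [20, 4, 4, 8, 10]
Entering loop: for v in seq:

After execution: hits = 1
1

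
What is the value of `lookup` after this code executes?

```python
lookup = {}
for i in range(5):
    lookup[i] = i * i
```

Let's trace through this code step by step.

Initialize: lookup = {}
Entering loop: for i in range(5):

After execution: lookup = {0: 0, 1: 1, 2: 4, 3: 9, 4: 16}
{0: 0, 1: 1, 2: 4, 3: 9, 4: 16}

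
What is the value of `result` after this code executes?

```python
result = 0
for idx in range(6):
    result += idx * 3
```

Let's trace through this code step by step.

Initialize: result = 0
Entering loop: for idx in range(6):

After execution: result = 45
45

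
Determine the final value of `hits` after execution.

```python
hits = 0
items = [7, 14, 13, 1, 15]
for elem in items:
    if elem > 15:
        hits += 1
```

Let's trace through this code step by step.

Initialize: hits = 0
Initialize: items = [7, 14, 13, 1, 15]
Entering loop: for elem in items:

After execution: hits = 0
0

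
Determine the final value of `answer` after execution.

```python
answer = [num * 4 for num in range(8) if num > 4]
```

Let's trace through this code step by step.

Initialize: answer = [num * 4 for num in range(8) if num > 4]

After execution: answer = [20, 24, 28]
[20, 24, 28]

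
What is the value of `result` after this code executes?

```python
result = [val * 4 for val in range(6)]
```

Let's trace through this code step by step.

Initialize: result = [val * 4 for val in range(6)]

After execution: result = [0, 4, 8, 12, 16, 20]
[0, 4, 8, 12, 16, 20]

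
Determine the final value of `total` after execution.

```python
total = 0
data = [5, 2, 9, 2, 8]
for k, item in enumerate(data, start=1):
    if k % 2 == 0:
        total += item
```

Let's trace through this code step by step.

Initialize: total = 0
Initialize: data = [5, 2, 9, 2, 8]
Entering loop: for k, item in enumerate(data, start=1):

After execution: total = 4
4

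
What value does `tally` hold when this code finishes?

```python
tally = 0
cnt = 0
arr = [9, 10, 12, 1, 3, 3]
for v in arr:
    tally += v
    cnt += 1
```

Let's trace through this code step by step.

Initialize: tally = 0
Initialize: cnt = 0
Initialize: arr = [9, 10, 12, 1, 3, 3]
Entering loop: for v in arr:

After execution: tally = 38
38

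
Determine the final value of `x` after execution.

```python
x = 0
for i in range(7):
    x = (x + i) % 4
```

Let's trace through this code step by step.

Initialize: x = 0
Entering loop: for i in range(7):

After execution: x = 1
1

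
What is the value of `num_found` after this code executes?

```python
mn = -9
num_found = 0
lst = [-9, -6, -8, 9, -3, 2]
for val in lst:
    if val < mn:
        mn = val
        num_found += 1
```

Let's trace through this code step by step.

Initialize: mn = -9
Initialize: num_found = 0
Initialize: lst = [-9, -6, -8, 9, -3, 2]
Entering loop: for val in lst:

After execution: num_found = 0
0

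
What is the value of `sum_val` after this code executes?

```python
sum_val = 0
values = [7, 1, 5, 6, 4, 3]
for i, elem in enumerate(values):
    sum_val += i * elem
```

Let's trace through this code step by step.

Initialize: sum_val = 0
Initialize: values = [7, 1, 5, 6, 4, 3]
Entering loop: for i, elem in enumerate(values):

After execution: sum_val = 60
60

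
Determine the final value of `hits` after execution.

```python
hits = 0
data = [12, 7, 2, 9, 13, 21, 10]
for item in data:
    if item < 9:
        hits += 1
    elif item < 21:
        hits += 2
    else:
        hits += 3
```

Let's trace through this code step by step.

Initialize: hits = 0
Initialize: data = [12, 7, 2, 9, 13, 21, 10]
Entering loop: for item in data:

After execution: hits = 13
13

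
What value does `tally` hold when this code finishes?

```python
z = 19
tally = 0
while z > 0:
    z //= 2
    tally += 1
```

Let's trace through this code step by step.

Initialize: z = 19
Initialize: tally = 0
Entering loop: while z > 0:

After execution: tally = 5
5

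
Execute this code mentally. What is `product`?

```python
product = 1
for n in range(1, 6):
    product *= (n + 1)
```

Let's trace through this code step by step.

Initialize: product = 1
Entering loop: for n in range(1, 6):

After execution: product = 720
720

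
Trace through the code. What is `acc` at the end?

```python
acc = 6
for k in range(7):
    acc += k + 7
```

Let's trace through this code step by step.

Initialize: acc = 6
Entering loop: for k in range(7):

After execution: acc = 76
76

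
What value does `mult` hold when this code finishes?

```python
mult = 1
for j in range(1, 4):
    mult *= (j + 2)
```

Let's trace through this code step by step.

Initialize: mult = 1
Entering loop: for j in range(1, 4):

After execution: mult = 60
60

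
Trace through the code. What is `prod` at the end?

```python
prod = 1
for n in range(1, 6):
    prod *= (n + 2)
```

Let's trace through this code step by step.

Initialize: prod = 1
Entering loop: for n in range(1, 6):

After execution: prod = 2520
2520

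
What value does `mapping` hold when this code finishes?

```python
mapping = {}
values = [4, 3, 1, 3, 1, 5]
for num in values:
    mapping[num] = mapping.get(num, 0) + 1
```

Let's trace through this code step by step.

Initialize: mapping = {}
Initialize: values = [4, 3, 1, 3, 1, 5]
Entering loop: for num in values:

After execution: mapping = {4: 1, 3: 2, 1: 2, 5: 1}
{4: 1, 3: 2, 1: 2, 5: 1}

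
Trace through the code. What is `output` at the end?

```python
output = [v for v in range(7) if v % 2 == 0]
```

Let's trace through this code step by step.

Initialize: output = [v for v in range(7) if v % 2 == 0]

After execution: output = [0, 2, 4, 6]
[0, 2, 4, 6]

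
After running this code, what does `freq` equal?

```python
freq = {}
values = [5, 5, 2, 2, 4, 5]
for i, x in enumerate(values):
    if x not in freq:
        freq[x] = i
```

Let's trace through this code step by step.

Initialize: freq = {}
Initialize: values = [5, 5, 2, 2, 4, 5]
Entering loop: for i, x in enumerate(values):

After execution: freq = {5: 0, 2: 2, 4: 4}
{5: 0, 2: 2, 4: 4}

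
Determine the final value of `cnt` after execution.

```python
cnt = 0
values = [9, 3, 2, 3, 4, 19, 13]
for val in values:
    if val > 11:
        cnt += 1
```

Let's trace through this code step by step.

Initialize: cnt = 0
Initialize: values = [9, 3, 2, 3, 4, 19, 13]
Entering loop: for val in values:

After execution: cnt = 2
2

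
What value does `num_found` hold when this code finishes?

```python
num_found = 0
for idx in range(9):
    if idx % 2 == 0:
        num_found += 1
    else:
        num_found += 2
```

Let's trace through this code step by step.

Initialize: num_found = 0
Entering loop: for idx in range(9):

After execution: num_found = 13
13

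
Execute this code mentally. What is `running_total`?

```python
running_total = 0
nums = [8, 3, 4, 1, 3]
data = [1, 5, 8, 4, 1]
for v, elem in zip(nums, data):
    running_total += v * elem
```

Let's trace through this code step by step.

Initialize: running_total = 0
Initialize: nums = [8, 3, 4, 1, 3]
Initialize: data = [1, 5, 8, 4, 1]
Entering loop: for v, elem in zip(nums, data):

After execution: running_total = 62
62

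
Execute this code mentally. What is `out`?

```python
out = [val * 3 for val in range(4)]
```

Let's trace through this code step by step.

Initialize: out = [val * 3 for val in range(4)]

After execution: out = [0, 3, 6, 9]
[0, 3, 6, 9]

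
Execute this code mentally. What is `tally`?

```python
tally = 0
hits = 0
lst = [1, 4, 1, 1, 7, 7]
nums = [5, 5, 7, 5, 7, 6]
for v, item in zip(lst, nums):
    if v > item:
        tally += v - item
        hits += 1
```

Let's trace through this code step by step.

Initialize: tally = 0
Initialize: hits = 0
Initialize: lst = [1, 4, 1, 1, 7, 7]
Initialize: nums = [5, 5, 7, 5, 7, 6]
Entering loop: for v, item in zip(lst, nums):

After execution: tally = 1
1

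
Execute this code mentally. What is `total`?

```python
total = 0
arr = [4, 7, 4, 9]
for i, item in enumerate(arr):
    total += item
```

Let's trace through this code step by step.

Initialize: total = 0
Initialize: arr = [4, 7, 4, 9]
Entering loop: for i, item in enumerate(arr):

After execution: total = 24
24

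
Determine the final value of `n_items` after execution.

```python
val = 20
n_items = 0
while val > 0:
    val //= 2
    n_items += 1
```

Let's trace through this code step by step.

Initialize: val = 20
Initialize: n_items = 0
Entering loop: while val > 0:

After execution: n_items = 5
5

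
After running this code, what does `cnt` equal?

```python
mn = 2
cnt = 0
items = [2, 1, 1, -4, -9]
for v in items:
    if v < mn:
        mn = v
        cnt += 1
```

Let's trace through this code step by step.

Initialize: mn = 2
Initialize: cnt = 0
Initialize: items = [2, 1, 1, -4, -9]
Entering loop: for v in items:

After execution: cnt = 3
3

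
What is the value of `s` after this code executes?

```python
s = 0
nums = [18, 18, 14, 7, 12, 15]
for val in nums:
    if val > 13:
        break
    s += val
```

Let's trace through this code step by step.

Initialize: s = 0
Initialize: nums = [18, 18, 14, 7, 12, 15]
Entering loop: for val in nums:

After execution: s = 0
0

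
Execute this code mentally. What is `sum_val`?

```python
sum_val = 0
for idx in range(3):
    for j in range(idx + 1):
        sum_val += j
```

Let's trace through this code step by step.

Initialize: sum_val = 0
Entering loop: for idx in range(3):

After execution: sum_val = 4
4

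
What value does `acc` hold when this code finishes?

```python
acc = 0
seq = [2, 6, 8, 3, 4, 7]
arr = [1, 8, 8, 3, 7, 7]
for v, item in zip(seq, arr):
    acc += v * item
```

Let's trace through this code step by step.

Initialize: acc = 0
Initialize: seq = [2, 6, 8, 3, 4, 7]
Initialize: arr = [1, 8, 8, 3, 7, 7]
Entering loop: for v, item in zip(seq, arr):

After execution: acc = 200
200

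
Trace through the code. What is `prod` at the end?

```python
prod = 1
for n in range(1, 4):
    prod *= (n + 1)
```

Let's trace through this code step by step.

Initialize: prod = 1
Entering loop: for n in range(1, 4):

After execution: prod = 24
24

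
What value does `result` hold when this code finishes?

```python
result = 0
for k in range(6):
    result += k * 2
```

Let's trace through this code step by step.

Initialize: result = 0
Entering loop: for k in range(6):

After execution: result = 30
30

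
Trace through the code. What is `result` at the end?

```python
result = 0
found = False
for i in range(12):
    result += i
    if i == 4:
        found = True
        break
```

Let's trace through this code step by step.

Initialize: result = 0
Initialize: found = False
Entering loop: for i in range(12):

After execution: result = 10
10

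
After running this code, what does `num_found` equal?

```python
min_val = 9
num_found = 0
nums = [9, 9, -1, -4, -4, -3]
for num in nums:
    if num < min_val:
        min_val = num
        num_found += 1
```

Let's trace through this code step by step.

Initialize: min_val = 9
Initialize: num_found = 0
Initialize: nums = [9, 9, -1, -4, -4, -3]
Entering loop: for num in nums:

After execution: num_found = 2
2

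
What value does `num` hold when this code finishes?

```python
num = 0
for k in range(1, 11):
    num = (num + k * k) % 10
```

Let's trace through this code step by step.

Initialize: num = 0
Entering loop: for k in range(1, 11):

After execution: num = 5
5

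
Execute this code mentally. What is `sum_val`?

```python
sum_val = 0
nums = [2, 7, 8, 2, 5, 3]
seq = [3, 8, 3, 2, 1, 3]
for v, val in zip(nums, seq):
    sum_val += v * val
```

Let's trace through this code step by step.

Initialize: sum_val = 0
Initialize: nums = [2, 7, 8, 2, 5, 3]
Initialize: seq = [3, 8, 3, 2, 1, 3]
Entering loop: for v, val in zip(nums, seq):

After execution: sum_val = 104
104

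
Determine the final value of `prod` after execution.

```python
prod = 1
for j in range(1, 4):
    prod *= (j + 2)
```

Let's trace through this code step by step.

Initialize: prod = 1
Entering loop: for j in range(1, 4):

After execution: prod = 60
60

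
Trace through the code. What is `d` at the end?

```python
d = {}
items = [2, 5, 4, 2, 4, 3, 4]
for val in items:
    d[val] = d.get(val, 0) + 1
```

Let's trace through this code step by step.

Initialize: d = {}
Initialize: items = [2, 5, 4, 2, 4, 3, 4]
Entering loop: for val in items:

After execution: d = {2: 2, 5: 1, 4: 3, 3: 1}
{2: 2, 5: 1, 4: 3, 3: 1}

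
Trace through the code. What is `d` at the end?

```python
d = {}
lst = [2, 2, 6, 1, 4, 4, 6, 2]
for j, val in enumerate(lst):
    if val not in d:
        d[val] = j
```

Let's trace through this code step by step.

Initialize: d = {}
Initialize: lst = [2, 2, 6, 1, 4, 4, 6, 2]
Entering loop: for j, val in enumerate(lst):

After execution: d = {2: 0, 6: 2, 1: 3, 4: 4}
{2: 0, 6: 2, 1: 3, 4: 4}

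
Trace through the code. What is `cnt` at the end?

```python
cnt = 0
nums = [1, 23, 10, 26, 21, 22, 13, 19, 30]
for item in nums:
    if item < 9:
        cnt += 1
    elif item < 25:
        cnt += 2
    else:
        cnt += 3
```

Let's trace through this code step by step.

Initialize: cnt = 0
Initialize: nums = [1, 23, 10, 26, 21, 22, 13, 19, 30]
Entering loop: for item in nums:

After execution: cnt = 19
19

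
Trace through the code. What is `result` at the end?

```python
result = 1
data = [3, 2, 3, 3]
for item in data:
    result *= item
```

Let's trace through this code step by step.

Initialize: result = 1
Initialize: data = [3, 2, 3, 3]
Entering loop: for item in data:

After execution: result = 54
54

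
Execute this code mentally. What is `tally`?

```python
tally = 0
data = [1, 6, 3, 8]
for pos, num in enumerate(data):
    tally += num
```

Let's trace through this code step by step.

Initialize: tally = 0
Initialize: data = [1, 6, 3, 8]
Entering loop: for pos, num in enumerate(data):

After execution: tally = 18
18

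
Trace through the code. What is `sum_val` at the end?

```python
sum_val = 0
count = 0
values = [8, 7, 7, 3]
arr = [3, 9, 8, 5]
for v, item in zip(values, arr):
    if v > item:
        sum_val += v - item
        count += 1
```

Let's trace through this code step by step.

Initialize: sum_val = 0
Initialize: count = 0
Initialize: values = [8, 7, 7, 3]
Initialize: arr = [3, 9, 8, 5]
Entering loop: for v, item in zip(values, arr):

After execution: sum_val = 5
5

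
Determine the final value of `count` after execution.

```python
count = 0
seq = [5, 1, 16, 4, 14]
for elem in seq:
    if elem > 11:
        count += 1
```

Let's trace through this code step by step.

Initialize: count = 0
Initialize: seq = [5, 1, 16, 4, 14]
Entering loop: for elem in seq:

After execution: count = 2
2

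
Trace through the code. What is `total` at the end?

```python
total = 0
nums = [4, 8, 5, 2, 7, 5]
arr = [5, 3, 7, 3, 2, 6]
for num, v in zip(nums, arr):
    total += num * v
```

Let's trace through this code step by step.

Initialize: total = 0
Initialize: nums = [4, 8, 5, 2, 7, 5]
Initialize: arr = [5, 3, 7, 3, 2, 6]
Entering loop: for num, v in zip(nums, arr):

After execution: total = 129
129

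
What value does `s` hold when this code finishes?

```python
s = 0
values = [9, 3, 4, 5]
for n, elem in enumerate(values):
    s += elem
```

Let's trace through this code step by step.

Initialize: s = 0
Initialize: values = [9, 3, 4, 5]
Entering loop: for n, elem in enumerate(values):

After execution: s = 21
21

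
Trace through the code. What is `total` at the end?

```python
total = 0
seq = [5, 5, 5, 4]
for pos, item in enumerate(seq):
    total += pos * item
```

Let's trace through this code step by step.

Initialize: total = 0
Initialize: seq = [5, 5, 5, 4]
Entering loop: for pos, item in enumerate(seq):

After execution: total = 27
27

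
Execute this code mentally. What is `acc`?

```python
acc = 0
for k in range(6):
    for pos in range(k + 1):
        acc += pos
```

Let's trace through this code step by step.

Initialize: acc = 0
Entering loop: for k in range(6):

After execution: acc = 35
35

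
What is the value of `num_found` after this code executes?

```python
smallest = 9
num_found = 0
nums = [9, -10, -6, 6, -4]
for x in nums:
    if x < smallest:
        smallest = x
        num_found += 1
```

Let's trace through this code step by step.

Initialize: smallest = 9
Initialize: num_found = 0
Initialize: nums = [9, -10, -6, 6, -4]
Entering loop: for x in nums:

After execution: num_found = 1
1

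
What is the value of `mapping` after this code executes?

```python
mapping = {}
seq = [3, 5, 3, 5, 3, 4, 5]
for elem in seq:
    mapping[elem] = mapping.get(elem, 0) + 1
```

Let's trace through this code step by step.

Initialize: mapping = {}
Initialize: seq = [3, 5, 3, 5, 3, 4, 5]
Entering loop: for elem in seq:

After execution: mapping = {3: 3, 5: 3, 4: 1}
{3: 3, 5: 3, 4: 1}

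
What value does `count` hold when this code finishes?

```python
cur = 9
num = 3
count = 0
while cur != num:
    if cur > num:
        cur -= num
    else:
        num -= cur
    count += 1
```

Let's trace through this code step by step.

Initialize: cur = 9
Initialize: num = 3
Initialize: count = 0
Entering loop: while cur != num:

After execution: count = 2
2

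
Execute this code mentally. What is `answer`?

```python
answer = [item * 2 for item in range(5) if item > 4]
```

Let's trace through this code step by step.

Initialize: answer = [item * 2 for item in range(5) if item > 4]

After execution: answer = []
[]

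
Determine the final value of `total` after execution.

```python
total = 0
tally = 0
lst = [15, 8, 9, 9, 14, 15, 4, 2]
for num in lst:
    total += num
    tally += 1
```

Let's trace through this code step by step.

Initialize: total = 0
Initialize: tally = 0
Initialize: lst = [15, 8, 9, 9, 14, 15, 4, 2]
Entering loop: for num in lst:

After execution: total = 76
76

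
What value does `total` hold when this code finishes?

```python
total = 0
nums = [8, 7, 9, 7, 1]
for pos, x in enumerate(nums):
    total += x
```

Let's trace through this code step by step.

Initialize: total = 0
Initialize: nums = [8, 7, 9, 7, 1]
Entering loop: for pos, x in enumerate(nums):

After execution: total = 32
32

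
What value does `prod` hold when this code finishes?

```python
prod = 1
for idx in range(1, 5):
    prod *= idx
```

Let's trace through this code step by step.

Initialize: prod = 1
Entering loop: for idx in range(1, 5):

After execution: prod = 24
24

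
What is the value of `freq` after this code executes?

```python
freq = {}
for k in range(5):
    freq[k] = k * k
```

Let's trace through this code step by step.

Initialize: freq = {}
Entering loop: for k in range(5):

After execution: freq = {0: 0, 1: 1, 2: 4, 3: 9, 4: 16}
{0: 0, 1: 1, 2: 4, 3: 9, 4: 16}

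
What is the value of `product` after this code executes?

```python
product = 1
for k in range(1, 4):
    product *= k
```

Let's trace through this code step by step.

Initialize: product = 1
Entering loop: for k in range(1, 4):

After execution: product = 6
6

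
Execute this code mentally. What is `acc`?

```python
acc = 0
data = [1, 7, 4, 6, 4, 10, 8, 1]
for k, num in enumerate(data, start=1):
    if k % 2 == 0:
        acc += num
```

Let's trace through this code step by step.

Initialize: acc = 0
Initialize: data = [1, 7, 4, 6, 4, 10, 8, 1]
Entering loop: for k, num in enumerate(data, start=1):

After execution: acc = 24
24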